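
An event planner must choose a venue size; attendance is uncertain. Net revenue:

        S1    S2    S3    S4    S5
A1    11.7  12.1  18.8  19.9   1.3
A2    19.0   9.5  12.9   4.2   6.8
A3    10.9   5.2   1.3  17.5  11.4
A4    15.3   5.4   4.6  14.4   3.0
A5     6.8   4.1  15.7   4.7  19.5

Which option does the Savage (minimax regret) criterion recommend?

Column bests: S1=19.0, S2=12.1, S3=18.8, S4=19.9, S5=19.5.
A1 regrets: 7.3, 0.0, 0.0, 0.0, 18.2 → max 18.2
A2 regrets: 0.0, 2.6, 5.9, 15.7, 12.7 → max 15.7
A3 regrets: 8.1, 6.9, 17.5, 2.4, 8.1 → max 17.5
A4 regrets: 3.7, 6.7, 14.2, 5.5, 16.5 → max 16.5
A5 regrets: 12.2, 8.0, 3.1, 15.2, 0.0 → max 15.2
Smallest max regret = 15.2 → A5.

A5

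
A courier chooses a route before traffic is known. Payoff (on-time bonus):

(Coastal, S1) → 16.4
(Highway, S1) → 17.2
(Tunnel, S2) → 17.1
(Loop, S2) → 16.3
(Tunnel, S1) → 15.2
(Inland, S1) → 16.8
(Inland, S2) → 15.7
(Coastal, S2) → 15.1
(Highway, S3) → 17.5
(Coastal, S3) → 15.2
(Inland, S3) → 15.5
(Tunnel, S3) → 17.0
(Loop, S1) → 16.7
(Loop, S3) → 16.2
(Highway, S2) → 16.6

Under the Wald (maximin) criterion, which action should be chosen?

Row minima: Highway=16.6, Loop=16.2, Tunnel=15.2, Coastal=15.1, Inland=15.5
Best worst-case = 16.6 → Highway.

Highway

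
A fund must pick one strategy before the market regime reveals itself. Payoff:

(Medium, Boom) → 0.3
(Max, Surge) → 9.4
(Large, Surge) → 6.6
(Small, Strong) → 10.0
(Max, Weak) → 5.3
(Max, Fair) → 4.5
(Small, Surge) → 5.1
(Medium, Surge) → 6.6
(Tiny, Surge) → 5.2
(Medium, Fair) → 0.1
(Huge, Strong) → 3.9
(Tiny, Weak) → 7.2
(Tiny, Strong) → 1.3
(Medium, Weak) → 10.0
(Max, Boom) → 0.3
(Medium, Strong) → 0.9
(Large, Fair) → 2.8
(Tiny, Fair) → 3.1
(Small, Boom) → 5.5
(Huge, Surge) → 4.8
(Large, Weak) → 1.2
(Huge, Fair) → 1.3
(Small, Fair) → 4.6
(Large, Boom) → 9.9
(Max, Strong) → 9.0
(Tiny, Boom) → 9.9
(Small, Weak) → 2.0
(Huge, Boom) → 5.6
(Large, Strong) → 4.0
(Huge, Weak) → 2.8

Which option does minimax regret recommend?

Column bests: Weak=10.0, Fair=4.6, Strong=10.0, Boom=9.9, Surge=9.4.
Tiny regrets: 2.8, 1.5, 8.7, 0.0, 4.2 → max 8.7
Small regrets: 8.0, 0.0, 0.0, 4.4, 4.3 → max 8.0
Medium regrets: 0.0, 4.5, 9.1, 9.6, 2.8 → max 9.6
Large regrets: 8.8, 1.8, 6.0, 0.0, 2.8 → max 8.8
Huge regrets: 7.2, 3.3, 6.1, 4.3, 4.6 → max 7.2
Max regrets: 4.7, 0.1, 1.0, 9.6, 0.0 → max 9.6
Smallest max regret = 7.2 → Huge.

Huge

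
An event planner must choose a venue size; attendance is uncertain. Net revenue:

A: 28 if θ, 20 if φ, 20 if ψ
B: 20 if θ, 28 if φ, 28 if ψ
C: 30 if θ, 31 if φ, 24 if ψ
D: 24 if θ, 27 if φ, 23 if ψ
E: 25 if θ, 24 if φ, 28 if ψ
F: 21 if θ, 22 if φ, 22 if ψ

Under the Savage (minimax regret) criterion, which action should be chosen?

C

Column bests: θ=30, φ=31, ψ=28.
A regrets: 2, 11, 8 → max 11
B regrets: 10, 3, 0 → max 10
C regrets: 0, 0, 4 → max 4
D regrets: 6, 4, 5 → max 6
E regrets: 5, 7, 0 → max 7
F regrets: 9, 9, 6 → max 9
Smallest max regret = 4 → C.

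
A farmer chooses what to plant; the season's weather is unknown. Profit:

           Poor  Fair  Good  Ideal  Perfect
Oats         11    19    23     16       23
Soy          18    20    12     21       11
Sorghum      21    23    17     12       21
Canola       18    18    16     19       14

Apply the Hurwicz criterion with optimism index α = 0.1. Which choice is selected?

Oats: 0.1·23 + 0.9·11 = 12.2
Soy: 0.1·21 + 0.9·11 = 12
Sorghum: 0.1·23 + 0.9·12 = 13.1
Canola: 0.1·19 + 0.9·14 = 14.5
Highest Hurwicz score = 14.5 → Canola.

Canola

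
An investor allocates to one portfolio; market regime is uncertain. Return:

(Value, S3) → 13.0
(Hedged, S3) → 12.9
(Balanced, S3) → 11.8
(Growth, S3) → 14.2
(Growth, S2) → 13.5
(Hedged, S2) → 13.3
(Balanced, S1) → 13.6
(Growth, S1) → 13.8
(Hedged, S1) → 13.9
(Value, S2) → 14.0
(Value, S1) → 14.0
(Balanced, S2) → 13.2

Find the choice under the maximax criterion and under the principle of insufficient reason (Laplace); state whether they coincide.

maximax → Growth; laplace → Growth (agree)

Row maxima: Growth=14.2, Value=14.0, Hedged=13.9, Balanced=13.6
Best best-case = 14.2 → Growth.
Row averages: Growth=83/6, Value=41/3, Hedged=401/30, Balanced=193/15
Highest average = 83/6 → Growth.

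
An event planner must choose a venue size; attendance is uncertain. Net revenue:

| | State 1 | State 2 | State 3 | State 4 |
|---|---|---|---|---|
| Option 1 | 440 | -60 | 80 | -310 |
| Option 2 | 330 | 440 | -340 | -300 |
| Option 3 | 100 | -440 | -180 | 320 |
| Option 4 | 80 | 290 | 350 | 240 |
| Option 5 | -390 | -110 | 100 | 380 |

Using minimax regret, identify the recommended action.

Column bests: State 1=440, State 2=440, State 3=350, State 4=380.
Option 1 regrets: 0, 500, 270, 690 → max 690
Option 2 regrets: 110, 0, 690, 680 → max 690
Option 3 regrets: 340, 880, 530, 60 → max 880
Option 4 regrets: 360, 150, 0, 140 → max 360
Option 5 regrets: 830, 550, 250, 0 → max 830
Smallest max regret = 360 → Option 4.

Option 4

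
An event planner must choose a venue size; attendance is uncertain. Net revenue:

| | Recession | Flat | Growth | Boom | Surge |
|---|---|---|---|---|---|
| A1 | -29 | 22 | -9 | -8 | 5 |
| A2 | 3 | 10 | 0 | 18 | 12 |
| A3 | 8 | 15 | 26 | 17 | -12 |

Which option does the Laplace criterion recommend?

A3

Row averages: A1=-3.8, A2=8.6, A3=10.8
Highest average = 10.8 → A3.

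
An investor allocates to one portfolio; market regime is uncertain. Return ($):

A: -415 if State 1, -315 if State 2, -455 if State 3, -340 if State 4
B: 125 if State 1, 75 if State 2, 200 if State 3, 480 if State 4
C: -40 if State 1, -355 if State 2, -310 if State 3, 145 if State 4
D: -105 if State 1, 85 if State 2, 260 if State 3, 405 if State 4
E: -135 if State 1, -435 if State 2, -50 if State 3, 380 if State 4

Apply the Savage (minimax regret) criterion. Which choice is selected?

B

Column bests: State 1=125, State 2=85, State 3=260, State 4=480.
A regrets: 540, 400, 715, 820 → max 820
B regrets: 0, 10, 60, 0 → max 60
C regrets: 165, 440, 570, 335 → max 570
D regrets: 230, 0, 0, 75 → max 230
E regrets: 260, 520, 310, 100 → max 520
Smallest max regret = 60 → B.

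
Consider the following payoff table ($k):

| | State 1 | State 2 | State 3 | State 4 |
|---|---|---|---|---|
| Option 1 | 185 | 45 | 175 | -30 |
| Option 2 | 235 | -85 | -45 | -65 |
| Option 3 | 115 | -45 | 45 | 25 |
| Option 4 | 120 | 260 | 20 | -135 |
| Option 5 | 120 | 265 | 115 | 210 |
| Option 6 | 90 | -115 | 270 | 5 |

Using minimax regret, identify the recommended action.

Option 5

Column bests: State 1=235, State 2=265, State 3=270, State 4=210.
Option 1 regrets: 50, 220, 95, 240 → max 240
Option 2 regrets: 0, 350, 315, 275 → max 350
Option 3 regrets: 120, 310, 225, 185 → max 310
Option 4 regrets: 115, 5, 250, 345 → max 345
Option 5 regrets: 115, 0, 155, 0 → max 155
Option 6 regrets: 145, 380, 0, 205 → max 380
Smallest max regret = 155 → Option 5.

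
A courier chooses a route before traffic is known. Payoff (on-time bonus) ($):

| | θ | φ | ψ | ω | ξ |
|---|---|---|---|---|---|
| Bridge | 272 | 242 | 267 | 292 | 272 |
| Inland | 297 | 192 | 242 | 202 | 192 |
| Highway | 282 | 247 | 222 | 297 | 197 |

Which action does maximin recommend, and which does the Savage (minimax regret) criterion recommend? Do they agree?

Row minima: Bridge=242, Inland=192, Highway=197
Best worst-case = 242 → Bridge.
Column bests: θ=297, φ=247, ψ=267, ω=297, ξ=272.
Bridge regrets: 25, 5, 0, 5, 0 → max 25
Inland regrets: 0, 55, 25, 95, 80 → max 95
Highway regrets: 15, 0, 45, 0, 75 → max 75
Smallest max regret = 25 → Bridge.

maximin → Bridge; minimax regret → Bridge (agree)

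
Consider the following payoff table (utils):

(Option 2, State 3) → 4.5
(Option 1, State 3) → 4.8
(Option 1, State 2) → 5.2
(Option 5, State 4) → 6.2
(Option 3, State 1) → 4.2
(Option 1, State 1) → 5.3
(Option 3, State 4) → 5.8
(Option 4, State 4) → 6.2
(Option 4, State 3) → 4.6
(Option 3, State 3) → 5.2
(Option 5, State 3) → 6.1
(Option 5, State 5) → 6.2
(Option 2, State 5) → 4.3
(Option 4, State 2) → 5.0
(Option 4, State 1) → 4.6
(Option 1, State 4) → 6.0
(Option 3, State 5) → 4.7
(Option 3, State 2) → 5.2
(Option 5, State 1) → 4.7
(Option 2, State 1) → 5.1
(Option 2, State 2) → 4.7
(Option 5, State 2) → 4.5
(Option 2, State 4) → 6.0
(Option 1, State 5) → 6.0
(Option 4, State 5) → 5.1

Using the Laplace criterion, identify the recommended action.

Row averages: Option 1=5.46, Option 2=4.92, Option 3=5.02, Option 4=5.1, Option 5=5.54
Highest average = 5.54 → Option 5.

Option 5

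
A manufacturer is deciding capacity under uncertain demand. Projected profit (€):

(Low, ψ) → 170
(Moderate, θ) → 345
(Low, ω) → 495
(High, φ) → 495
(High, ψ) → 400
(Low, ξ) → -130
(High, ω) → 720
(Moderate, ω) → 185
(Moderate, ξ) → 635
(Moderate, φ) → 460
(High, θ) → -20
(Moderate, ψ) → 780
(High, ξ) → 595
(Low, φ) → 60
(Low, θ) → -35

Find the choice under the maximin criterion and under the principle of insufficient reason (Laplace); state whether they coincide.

Row minima: Low=-130, Moderate=185, High=-20
Best worst-case = 185 → Moderate.
Row averages: Low=112, Moderate=481, High=438
Highest average = 481 → Moderate.

maximin → Moderate; laplace → Moderate (agree)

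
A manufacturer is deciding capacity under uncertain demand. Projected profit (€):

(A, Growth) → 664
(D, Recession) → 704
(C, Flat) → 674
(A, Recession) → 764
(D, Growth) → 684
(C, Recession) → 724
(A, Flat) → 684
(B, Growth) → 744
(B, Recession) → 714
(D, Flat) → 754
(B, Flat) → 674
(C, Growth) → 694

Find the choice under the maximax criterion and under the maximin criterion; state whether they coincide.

maximax → A; maximin → D (disagree)

Row maxima: A=764, B=744, C=724, D=754
Best best-case = 764 → A.
Row minima: A=664, B=674, C=674, D=684
Best worst-case = 684 → D.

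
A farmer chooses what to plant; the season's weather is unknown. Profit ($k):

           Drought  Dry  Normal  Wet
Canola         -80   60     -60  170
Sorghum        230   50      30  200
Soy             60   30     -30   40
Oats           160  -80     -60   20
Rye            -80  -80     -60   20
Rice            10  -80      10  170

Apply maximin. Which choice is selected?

Row minima: Canola=-80, Sorghum=30, Soy=-30, Oats=-80, Rye=-80, Rice=-80
Best worst-case = 30 → Sorghum.

Sorghum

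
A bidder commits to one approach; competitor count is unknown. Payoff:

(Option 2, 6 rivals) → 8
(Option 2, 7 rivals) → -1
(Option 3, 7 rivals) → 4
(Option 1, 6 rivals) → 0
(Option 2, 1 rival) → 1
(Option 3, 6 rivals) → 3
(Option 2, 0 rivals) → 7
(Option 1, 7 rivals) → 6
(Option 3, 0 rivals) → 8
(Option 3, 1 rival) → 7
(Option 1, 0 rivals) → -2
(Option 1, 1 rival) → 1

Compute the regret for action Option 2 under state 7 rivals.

Best payoff under 7 rivals is 6.
Regret = 6 − (-1) = 7.

7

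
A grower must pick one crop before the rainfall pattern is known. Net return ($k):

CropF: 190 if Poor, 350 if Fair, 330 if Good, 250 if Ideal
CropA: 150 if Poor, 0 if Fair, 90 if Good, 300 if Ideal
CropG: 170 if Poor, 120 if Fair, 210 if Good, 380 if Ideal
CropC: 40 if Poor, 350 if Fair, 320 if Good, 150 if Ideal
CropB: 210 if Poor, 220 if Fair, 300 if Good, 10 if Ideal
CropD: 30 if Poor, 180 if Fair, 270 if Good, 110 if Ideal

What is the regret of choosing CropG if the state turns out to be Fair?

230

Best payoff under Fair is 350.
Regret = 350 − 120 = 230.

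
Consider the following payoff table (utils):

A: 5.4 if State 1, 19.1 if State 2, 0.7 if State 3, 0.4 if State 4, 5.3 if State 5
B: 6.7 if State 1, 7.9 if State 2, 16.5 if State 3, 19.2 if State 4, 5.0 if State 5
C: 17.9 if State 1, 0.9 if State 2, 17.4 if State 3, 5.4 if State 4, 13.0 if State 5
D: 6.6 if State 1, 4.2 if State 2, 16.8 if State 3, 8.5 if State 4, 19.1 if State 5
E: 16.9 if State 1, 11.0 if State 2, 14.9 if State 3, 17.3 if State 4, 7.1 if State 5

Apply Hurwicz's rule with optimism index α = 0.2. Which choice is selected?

A: 0.2·19.1 + 0.8·0.4 = 4.14
B: 0.2·19.2 + 0.8·5.0 = 7.84
C: 0.2·17.9 + 0.8·0.9 = 4.3
D: 0.2·19.1 + 0.8·4.2 = 7.18
E: 0.2·17.3 + 0.8·7.1 = 9.14
Highest Hurwicz score = 9.14 → E.

E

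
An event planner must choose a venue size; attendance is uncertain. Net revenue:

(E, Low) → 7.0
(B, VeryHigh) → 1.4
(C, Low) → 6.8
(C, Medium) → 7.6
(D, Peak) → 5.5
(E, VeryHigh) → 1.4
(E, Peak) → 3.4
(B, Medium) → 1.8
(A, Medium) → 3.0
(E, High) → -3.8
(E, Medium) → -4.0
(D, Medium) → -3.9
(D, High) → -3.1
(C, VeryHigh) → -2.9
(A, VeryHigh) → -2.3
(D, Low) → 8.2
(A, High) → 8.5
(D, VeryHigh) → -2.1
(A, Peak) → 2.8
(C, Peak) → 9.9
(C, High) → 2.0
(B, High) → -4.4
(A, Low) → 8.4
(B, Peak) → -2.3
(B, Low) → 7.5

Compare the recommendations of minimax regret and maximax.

minimax regret → C; maximax → C (agree)

Column bests: Low=8.4, Medium=7.6, High=8.5, VeryHigh=1.4, Peak=9.9.
A regrets: 0.0, 4.6, 0.0, 3.7, 7.1 → max 7.1
B regrets: 0.9, 5.8, 12.9, 0.0, 12.2 → max 12.9
C regrets: 1.6, 0.0, 6.5, 4.3, 0.0 → max 6.5
D regrets: 0.2, 11.5, 11.6, 3.5, 4.4 → max 11.6
E regrets: 1.4, 11.6, 12.3, 0.0, 6.5 → max 12.3
Smallest max regret = 6.5 → C.
Row maxima: A=8.5, B=7.5, C=9.9, D=8.2, E=7.0
Best best-case = 9.9 → C.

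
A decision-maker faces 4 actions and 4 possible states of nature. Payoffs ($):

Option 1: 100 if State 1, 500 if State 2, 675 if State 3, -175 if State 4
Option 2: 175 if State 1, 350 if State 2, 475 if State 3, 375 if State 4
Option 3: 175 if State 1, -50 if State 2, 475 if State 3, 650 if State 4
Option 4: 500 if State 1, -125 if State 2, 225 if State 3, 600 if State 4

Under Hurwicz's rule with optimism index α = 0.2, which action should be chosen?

Option 2

Option 1: 0.2·675 + 0.8·(-175) = -5
Option 2: 0.2·475 + 0.8·175 = 235
Option 3: 0.2·650 + 0.8·(-50) = 90
Option 4: 0.2·600 + 0.8·(-125) = 20
Highest Hurwicz score = 235 → Option 2.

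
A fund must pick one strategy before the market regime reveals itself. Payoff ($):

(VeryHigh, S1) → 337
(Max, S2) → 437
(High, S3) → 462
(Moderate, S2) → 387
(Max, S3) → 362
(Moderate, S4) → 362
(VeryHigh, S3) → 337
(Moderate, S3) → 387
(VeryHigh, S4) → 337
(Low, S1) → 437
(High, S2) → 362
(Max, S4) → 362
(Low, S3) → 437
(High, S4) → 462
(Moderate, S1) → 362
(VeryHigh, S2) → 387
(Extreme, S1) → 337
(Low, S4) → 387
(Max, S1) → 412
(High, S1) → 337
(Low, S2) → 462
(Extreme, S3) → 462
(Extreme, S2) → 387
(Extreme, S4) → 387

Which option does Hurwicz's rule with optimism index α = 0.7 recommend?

Low

Low: 0.7·462 + 0.3·387 = 439.5
Moderate: 0.7·387 + 0.3·362 = 379.5
High: 0.7·462 + 0.3·337 = 424.5
VeryHigh: 0.7·387 + 0.3·337 = 372
Extreme: 0.7·462 + 0.3·337 = 424.5
Max: 0.7·437 + 0.3·362 = 414.5
Highest Hurwicz score = 439.5 → Low.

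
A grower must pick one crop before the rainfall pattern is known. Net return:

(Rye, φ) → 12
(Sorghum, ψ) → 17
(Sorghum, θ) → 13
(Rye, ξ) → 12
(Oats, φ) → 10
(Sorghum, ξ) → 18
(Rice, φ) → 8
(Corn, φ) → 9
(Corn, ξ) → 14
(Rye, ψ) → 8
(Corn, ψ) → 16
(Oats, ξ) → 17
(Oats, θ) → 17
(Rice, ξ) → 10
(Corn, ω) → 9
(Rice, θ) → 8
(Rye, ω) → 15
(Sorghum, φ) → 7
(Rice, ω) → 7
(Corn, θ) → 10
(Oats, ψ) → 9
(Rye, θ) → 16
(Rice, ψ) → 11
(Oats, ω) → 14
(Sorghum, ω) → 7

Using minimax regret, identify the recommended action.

Column bests: θ=17, φ=12, ψ=17, ω=15, ξ=18.
Rye regrets: 1, 0, 9, 0, 6 → max 9
Sorghum regrets: 4, 5, 0, 8, 0 → max 8
Corn regrets: 7, 3, 1, 6, 4 → max 7
Rice regrets: 9, 4, 6, 8, 8 → max 9
Oats regrets: 0, 2, 8, 1, 1 → max 8
Smallest max regret = 7 → Corn.

Corn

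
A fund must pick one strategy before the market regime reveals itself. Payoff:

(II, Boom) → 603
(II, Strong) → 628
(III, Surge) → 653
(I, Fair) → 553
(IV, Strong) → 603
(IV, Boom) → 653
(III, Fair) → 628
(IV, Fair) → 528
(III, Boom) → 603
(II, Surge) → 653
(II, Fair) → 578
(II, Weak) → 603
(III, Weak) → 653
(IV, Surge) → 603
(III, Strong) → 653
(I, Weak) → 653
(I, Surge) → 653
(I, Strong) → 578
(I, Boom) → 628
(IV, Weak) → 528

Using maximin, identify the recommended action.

Row minima: I=553, II=578, III=603, IV=528
Best worst-case = 603 → III.

III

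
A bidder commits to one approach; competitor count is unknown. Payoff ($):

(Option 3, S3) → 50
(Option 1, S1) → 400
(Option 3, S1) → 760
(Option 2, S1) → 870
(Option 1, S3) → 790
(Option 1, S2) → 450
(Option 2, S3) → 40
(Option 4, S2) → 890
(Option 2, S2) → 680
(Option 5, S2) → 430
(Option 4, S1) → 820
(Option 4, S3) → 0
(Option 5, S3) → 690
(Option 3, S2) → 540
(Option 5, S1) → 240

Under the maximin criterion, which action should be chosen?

Option 1

Row minima: Option 1=400, Option 2=40, Option 3=50, Option 4=0, Option 5=240
Best worst-case = 400 → Option 1.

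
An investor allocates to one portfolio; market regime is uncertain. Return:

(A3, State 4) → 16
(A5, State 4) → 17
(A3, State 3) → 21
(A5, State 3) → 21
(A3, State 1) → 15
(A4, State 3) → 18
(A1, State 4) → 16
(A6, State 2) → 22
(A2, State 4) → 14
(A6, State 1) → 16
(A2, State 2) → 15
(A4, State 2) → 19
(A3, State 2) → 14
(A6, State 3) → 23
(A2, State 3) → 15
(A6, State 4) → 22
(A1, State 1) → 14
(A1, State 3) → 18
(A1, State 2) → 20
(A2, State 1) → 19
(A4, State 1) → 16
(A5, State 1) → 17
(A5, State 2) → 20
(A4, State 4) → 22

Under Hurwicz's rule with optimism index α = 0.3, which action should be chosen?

A1: 0.3·20 + 0.7·14 = 15.8
A2: 0.3·19 + 0.7·14 = 15.5
A3: 0.3·21 + 0.7·14 = 16.1
A4: 0.3·22 + 0.7·16 = 17.8
A5: 0.3·21 + 0.7·17 = 18.2
A6: 0.3·23 + 0.7·16 = 18.1
Highest Hurwicz score = 18.2 → A5.

A5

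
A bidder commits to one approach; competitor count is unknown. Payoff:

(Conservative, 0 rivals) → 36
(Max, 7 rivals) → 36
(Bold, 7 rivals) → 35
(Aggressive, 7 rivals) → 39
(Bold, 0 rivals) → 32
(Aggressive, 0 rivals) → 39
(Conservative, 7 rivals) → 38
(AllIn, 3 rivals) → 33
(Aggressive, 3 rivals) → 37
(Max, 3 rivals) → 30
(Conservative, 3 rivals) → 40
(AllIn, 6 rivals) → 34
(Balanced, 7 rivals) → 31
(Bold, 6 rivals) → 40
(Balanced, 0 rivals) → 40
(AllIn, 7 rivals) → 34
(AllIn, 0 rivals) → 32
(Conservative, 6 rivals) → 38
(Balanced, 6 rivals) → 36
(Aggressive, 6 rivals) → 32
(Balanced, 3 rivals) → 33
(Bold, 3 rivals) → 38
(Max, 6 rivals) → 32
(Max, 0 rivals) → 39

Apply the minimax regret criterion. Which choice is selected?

Column bests: 0 rivals=40, 3 rivals=40, 6 rivals=40, 7 rivals=39.
Conservative regrets: 4, 0, 2, 1 → max 4
Balanced regrets: 0, 7, 4, 8 → max 8
Aggressive regrets: 1, 3, 8, 0 → max 8
Bold regrets: 8, 2, 0, 4 → max 8
AllIn regrets: 8, 7, 6, 5 → max 8
Max regrets: 1, 10, 8, 3 → max 10
Smallest max regret = 4 → Conservative.

Conservative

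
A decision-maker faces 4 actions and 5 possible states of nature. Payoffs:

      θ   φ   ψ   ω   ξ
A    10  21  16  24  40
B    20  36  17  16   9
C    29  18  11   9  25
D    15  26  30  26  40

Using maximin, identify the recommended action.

Row minima: A=10, B=9, C=9, D=15
Best worst-case = 15 → D.

D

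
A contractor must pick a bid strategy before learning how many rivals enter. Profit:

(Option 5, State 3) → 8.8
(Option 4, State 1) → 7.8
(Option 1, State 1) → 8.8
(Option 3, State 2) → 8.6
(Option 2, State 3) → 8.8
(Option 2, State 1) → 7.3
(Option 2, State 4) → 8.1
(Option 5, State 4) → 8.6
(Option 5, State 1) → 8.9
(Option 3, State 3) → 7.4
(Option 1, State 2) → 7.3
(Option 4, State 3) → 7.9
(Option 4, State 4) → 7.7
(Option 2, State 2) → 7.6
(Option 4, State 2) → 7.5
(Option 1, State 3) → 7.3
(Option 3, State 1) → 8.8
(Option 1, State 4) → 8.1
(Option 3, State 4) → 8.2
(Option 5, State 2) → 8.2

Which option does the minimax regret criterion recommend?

Column bests: State 1=8.9, State 2=8.6, State 3=8.8, State 4=8.6.
Option 1 regrets: 0.1, 1.3, 1.5, 0.5 → max 1.5
Option 2 regrets: 1.6, 1.0, 0.0, 0.5 → max 1.6
Option 3 regrets: 0.1, 0.0, 1.4, 0.4 → max 1.4
Option 4 regrets: 1.1, 1.1, 0.9, 0.9 → max 1.1
Option 5 regrets: 0.0, 0.4, 0.0, 0.0 → max 0.4
Smallest max regret = 0.4 → Option 5.

Option 5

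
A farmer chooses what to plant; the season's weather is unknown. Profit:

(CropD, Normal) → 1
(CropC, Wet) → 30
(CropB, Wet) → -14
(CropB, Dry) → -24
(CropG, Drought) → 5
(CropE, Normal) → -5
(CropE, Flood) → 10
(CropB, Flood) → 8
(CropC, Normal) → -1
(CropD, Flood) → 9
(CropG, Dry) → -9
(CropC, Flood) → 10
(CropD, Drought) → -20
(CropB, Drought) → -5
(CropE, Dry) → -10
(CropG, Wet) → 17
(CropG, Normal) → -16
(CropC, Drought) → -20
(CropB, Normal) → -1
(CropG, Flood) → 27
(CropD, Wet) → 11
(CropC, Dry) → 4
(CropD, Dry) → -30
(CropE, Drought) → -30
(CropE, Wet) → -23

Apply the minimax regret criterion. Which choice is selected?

Column bests: Drought=5, Dry=4, Normal=1, Wet=30, Flood=27.
CropC regrets: 25, 0, 2, 0, 17 → max 25
CropD regrets: 25, 34, 0, 19, 18 → max 34
CropB regrets: 10, 28, 2, 44, 19 → max 44
CropE regrets: 35, 14, 6, 53, 17 → max 53
CropG regrets: 0, 13, 17, 13, 0 → max 17
Smallest max regret = 17 → CropG.

CropG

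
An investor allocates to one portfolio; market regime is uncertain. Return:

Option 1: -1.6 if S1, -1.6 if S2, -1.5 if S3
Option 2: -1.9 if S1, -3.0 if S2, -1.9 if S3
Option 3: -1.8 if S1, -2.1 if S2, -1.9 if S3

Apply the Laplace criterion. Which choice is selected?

Option 1

Row averages: Option 1=-47/30, Option 2=-34/15, Option 3=-29/15
Highest average = -47/30 → Option 1.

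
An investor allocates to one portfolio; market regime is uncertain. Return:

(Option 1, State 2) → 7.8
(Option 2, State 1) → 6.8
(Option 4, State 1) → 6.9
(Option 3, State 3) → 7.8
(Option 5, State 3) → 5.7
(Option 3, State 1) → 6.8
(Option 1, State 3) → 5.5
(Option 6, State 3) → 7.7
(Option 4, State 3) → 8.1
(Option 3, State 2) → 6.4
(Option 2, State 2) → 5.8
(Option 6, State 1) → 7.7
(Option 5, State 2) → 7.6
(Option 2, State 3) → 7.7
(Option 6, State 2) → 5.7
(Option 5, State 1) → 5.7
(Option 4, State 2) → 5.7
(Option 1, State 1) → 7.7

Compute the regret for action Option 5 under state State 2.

Best payoff under State 2 is 7.8.
Regret = 7.8 − 7.6 = 0.2.

0.2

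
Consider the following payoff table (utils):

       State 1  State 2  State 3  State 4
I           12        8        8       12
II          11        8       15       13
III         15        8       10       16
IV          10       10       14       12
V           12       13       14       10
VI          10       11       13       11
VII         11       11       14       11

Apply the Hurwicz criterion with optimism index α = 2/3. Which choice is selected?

I: 2/3·12 + 1/3·8 = 32/3
II: 2/3·15 + 1/3·8 = 38/3
III: 2/3·16 + 1/3·8 = 40/3
IV: 2/3·14 + 1/3·10 = 38/3
V: 2/3·14 + 1/3·10 = 38/3
VI: 2/3·13 + 1/3·10 = 12
VII: 2/3·14 + 1/3·11 = 13
Highest Hurwicz score = 40/3 → III.

III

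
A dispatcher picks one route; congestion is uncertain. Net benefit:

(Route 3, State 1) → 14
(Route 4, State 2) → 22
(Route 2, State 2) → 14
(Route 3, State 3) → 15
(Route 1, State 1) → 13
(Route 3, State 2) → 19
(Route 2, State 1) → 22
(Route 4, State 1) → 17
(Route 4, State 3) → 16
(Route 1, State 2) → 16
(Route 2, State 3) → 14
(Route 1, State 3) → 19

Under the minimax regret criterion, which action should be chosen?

Route 4

Column bests: State 1=22, State 2=22, State 3=19.
Route 1 regrets: 9, 6, 0 → max 9
Route 2 regrets: 0, 8, 5 → max 8
Route 3 regrets: 8, 3, 4 → max 8
Route 4 regrets: 5, 0, 3 → max 5
Smallest max regret = 5 → Route 4.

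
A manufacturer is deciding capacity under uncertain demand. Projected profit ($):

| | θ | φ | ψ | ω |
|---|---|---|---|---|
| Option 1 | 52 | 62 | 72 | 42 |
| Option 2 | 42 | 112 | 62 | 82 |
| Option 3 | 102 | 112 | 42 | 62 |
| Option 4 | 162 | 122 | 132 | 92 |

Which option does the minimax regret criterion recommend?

Column bests: θ=162, φ=122, ψ=132, ω=92.
Option 1 regrets: 110, 60, 60, 50 → max 110
Option 2 regrets: 120, 10, 70, 10 → max 120
Option 3 regrets: 60, 10, 90, 30 → max 90
Option 4 regrets: 0, 0, 0, 0 → max 0
Smallest max regret = 0 → Option 4.

Option 4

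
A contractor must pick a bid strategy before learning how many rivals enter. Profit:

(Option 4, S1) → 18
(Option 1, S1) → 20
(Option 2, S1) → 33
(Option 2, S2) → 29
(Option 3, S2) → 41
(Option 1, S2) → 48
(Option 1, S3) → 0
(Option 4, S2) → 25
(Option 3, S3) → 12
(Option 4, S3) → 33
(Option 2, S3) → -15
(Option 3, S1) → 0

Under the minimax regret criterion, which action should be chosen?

Column bests: S1=33, S2=48, S3=33.
Option 1 regrets: 13, 0, 33 → max 33
Option 2 regrets: 0, 19, 48 → max 48
Option 3 regrets: 33, 7, 21 → max 33
Option 4 regrets: 15, 23, 0 → max 23
Smallest max regret = 23 → Option 4.

Option 4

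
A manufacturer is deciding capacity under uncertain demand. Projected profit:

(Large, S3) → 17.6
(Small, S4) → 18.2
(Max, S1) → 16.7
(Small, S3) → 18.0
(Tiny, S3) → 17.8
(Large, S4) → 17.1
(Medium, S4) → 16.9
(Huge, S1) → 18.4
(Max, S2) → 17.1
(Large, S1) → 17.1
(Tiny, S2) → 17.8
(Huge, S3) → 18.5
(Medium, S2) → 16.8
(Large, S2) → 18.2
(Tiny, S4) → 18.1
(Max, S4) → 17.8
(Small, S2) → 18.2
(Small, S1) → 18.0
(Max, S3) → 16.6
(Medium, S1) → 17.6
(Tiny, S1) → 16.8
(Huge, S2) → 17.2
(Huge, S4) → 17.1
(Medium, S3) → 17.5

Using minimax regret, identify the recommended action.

Column bests: S1=18.4, S2=18.2, S3=18.5, S4=18.2.
Tiny regrets: 1.6, 0.4, 0.7, 0.1 → max 1.6
Small regrets: 0.4, 0.0, 0.5, 0.0 → max 0.5
Medium regrets: 0.8, 1.4, 1.0, 1.3 → max 1.4
Large regrets: 1.3, 0.0, 0.9, 1.1 → max 1.3
Huge regrets: 0.0, 1.0, 0.0, 1.1 → max 1.1
Max regrets: 1.7, 1.1, 1.9, 0.4 → max 1.9
Smallest max regret = 0.5 → Small.

Small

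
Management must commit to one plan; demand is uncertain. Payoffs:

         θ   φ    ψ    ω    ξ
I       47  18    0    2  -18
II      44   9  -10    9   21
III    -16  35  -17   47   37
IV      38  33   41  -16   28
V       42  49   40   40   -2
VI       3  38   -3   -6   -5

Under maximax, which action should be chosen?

Row maxima: I=47, II=44, III=47, IV=41, V=49, VI=38
Best best-case = 49 → V.

V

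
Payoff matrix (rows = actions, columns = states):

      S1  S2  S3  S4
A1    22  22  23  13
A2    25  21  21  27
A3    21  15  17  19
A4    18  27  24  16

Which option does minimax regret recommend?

A2

Column bests: S1=25, S2=27, S3=24, S4=27.
A1 regrets: 3, 5, 1, 14 → max 14
A2 regrets: 0, 6, 3, 0 → max 6
A3 regrets: 4, 12, 7, 8 → max 12
A4 regrets: 7, 0, 0, 11 → max 11
Smallest max regret = 6 → A2.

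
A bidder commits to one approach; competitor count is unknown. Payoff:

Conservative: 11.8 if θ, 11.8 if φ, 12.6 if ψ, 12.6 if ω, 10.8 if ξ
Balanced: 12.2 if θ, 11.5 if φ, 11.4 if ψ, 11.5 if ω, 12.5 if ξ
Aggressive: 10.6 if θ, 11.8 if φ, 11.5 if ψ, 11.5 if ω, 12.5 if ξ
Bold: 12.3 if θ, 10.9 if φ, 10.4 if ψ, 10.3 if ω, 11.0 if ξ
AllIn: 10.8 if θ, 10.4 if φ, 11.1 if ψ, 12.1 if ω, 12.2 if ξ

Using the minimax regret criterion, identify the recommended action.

Balanced

Column bests: θ=12.3, φ=11.8, ψ=12.6, ω=12.6, ξ=12.5.
Conservative regrets: 0.5, 0.0, 0.0, 0.0, 1.7 → max 1.7
Balanced regrets: 0.1, 0.3, 1.2, 1.1, 0.0 → max 1.2
Aggressive regrets: 1.7, 0.0, 1.1, 1.1, 0.0 → max 1.7
Bold regrets: 0.0, 0.9, 2.2, 2.3, 1.5 → max 2.3
AllIn regrets: 1.5, 1.4, 1.5, 0.5, 0.3 → max 1.5
Smallest max regret = 1.2 → Balanced.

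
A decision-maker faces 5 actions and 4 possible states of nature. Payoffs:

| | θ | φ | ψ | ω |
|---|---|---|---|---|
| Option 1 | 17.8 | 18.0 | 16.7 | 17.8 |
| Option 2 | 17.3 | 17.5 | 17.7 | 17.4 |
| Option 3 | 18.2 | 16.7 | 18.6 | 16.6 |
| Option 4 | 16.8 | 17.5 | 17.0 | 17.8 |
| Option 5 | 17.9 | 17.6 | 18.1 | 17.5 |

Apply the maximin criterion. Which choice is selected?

Option 5

Row minima: Option 1=16.7, Option 2=17.3, Option 3=16.6, Option 4=16.8, Option 5=17.5
Best worst-case = 17.5 → Option 5.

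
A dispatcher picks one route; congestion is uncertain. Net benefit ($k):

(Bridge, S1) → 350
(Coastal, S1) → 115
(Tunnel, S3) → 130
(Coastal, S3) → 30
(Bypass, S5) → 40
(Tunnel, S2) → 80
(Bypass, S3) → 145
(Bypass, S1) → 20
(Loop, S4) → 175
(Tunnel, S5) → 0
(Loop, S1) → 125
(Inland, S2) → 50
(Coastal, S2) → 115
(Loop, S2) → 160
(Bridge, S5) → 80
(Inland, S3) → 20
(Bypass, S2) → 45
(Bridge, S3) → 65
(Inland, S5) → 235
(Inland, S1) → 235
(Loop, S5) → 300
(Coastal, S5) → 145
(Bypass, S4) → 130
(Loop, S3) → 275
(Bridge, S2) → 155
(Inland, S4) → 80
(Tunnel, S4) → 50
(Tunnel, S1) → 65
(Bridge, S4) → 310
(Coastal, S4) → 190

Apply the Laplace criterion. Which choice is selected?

Row averages: Inland=124, Loop=207, Coastal=119, Bypass=76, Bridge=192, Tunnel=65
Highest average = 207 → Loop.

Loop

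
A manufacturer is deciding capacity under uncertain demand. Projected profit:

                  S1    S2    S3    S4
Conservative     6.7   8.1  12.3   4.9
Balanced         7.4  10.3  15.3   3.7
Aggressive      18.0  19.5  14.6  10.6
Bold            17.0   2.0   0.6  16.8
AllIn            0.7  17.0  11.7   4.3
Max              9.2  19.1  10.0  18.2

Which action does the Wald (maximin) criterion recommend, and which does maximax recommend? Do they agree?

maximin → Aggressive; maximax → Aggressive (agree)

Row minima: Conservative=4.9, Balanced=3.7, Aggressive=10.6, Bold=0.6, AllIn=0.7, Max=9.2
Best worst-case = 10.6 → Aggressive.
Row maxima: Conservative=12.3, Balanced=15.3, Aggressive=19.5, Bold=17.0, AllIn=17.0, Max=19.1
Best best-case = 19.5 → Aggressive.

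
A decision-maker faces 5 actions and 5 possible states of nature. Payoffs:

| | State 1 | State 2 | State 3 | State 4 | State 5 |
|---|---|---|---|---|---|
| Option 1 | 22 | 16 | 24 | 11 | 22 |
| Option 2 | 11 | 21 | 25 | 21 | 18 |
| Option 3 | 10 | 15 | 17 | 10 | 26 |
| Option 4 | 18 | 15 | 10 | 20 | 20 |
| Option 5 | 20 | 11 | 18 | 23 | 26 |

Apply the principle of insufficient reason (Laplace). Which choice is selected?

Row averages: Option 1=19, Option 2=19.2, Option 3=15.6, Option 4=16.6, Option 5=19.6
Highest average = 19.6 → Option 5.

Option 5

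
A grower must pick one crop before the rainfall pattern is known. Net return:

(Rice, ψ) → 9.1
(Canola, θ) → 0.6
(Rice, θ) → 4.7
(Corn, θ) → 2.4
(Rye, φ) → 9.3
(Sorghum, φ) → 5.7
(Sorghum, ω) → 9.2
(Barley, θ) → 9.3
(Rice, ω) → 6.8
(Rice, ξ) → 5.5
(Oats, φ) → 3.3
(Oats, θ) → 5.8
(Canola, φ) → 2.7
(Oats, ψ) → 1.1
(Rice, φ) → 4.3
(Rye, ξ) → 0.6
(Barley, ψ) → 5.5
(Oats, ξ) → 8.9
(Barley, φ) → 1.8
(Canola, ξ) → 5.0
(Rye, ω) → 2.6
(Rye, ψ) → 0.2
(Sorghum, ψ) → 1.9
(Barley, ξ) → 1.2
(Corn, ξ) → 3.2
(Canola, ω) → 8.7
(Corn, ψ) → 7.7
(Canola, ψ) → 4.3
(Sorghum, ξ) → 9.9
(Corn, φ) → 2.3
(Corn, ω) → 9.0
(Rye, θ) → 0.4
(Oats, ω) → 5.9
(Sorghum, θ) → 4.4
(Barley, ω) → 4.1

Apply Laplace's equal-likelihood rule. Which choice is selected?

Row averages: Rice=6.08, Barley=4.38, Corn=4.92, Oats=5, Rye=2.62, Sorghum=6.22, Canola=4.26
Highest average = 6.22 → Sorghum.

Sorghum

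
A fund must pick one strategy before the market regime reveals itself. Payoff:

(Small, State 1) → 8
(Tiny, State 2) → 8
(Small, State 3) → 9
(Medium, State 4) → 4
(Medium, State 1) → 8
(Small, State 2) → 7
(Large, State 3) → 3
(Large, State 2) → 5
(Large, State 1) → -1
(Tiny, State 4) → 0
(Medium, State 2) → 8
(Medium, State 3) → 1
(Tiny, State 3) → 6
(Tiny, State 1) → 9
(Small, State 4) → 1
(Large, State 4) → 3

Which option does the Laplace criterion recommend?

Row averages: Tiny=5.75, Small=6.25, Medium=5.25, Large=2.5
Highest average = 6.25 → Small.

Small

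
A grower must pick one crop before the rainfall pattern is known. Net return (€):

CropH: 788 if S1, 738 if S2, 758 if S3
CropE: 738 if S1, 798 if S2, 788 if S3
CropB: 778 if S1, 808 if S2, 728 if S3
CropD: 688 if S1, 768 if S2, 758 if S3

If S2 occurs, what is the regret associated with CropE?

10

Best payoff under S2 is 808.
Regret = 808 − 798 = 10.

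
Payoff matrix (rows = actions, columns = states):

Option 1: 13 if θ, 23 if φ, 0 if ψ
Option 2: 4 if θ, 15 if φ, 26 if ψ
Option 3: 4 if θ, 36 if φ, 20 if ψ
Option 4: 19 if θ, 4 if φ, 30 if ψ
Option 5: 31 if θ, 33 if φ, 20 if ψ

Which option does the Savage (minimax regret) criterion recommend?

Column bests: θ=31, φ=36, ψ=30.
Option 1 regrets: 18, 13, 30 → max 30
Option 2 regrets: 27, 21, 4 → max 27
Option 3 regrets: 27, 0, 10 → max 27
Option 4 regrets: 12, 32, 0 → max 32
Option 5 regrets: 0, 3, 10 → max 10
Smallest max regret = 10 → Option 5.

Option 5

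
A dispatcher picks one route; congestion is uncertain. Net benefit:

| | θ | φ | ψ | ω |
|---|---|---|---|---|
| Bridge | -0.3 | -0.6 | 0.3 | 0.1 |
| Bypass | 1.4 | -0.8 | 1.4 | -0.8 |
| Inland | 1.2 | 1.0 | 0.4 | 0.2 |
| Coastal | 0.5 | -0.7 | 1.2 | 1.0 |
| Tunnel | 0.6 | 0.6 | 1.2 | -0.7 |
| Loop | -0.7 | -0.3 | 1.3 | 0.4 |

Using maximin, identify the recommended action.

Inland

Row minima: Bridge=-0.6, Bypass=-0.8, Inland=0.2, Coastal=-0.7, Tunnel=-0.7, Loop=-0.7
Best worst-case = 0.2 → Inland.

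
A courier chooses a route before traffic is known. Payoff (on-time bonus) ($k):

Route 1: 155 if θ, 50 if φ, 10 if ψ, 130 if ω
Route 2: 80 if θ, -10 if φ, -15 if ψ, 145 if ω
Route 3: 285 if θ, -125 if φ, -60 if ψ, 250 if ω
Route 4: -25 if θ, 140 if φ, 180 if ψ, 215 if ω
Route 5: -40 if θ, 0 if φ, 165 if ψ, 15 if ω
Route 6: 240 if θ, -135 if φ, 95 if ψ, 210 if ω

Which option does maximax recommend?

Route 3

Row maxima: Route 1=155, Route 2=145, Route 3=285, Route 4=215, Route 5=165, Route 6=240
Best best-case = 285 → Route 3.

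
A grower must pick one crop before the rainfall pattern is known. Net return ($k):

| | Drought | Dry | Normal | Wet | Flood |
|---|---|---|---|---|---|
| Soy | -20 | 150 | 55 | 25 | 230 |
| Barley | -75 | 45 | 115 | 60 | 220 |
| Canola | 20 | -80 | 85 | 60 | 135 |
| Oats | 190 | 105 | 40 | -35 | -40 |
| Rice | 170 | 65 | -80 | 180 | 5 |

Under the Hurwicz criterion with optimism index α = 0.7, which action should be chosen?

Soy: 0.7·230 + 0.3·(-20) = 155
Barley: 0.7·220 + 0.3·(-75) = 131.5
Canola: 0.7·135 + 0.3·(-80) = 70.5
Oats: 0.7·190 + 0.3·(-40) = 121
Rice: 0.7·180 + 0.3·(-80) = 102
Highest Hurwicz score = 155 → Soy.

Soy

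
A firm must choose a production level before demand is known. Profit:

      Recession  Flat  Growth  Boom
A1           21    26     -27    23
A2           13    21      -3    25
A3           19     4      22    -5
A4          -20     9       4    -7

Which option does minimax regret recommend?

Column bests: Recession=21, Flat=26, Growth=22, Boom=25.
A1 regrets: 0, 0, 49, 2 → max 49
A2 regrets: 8, 5, 25, 0 → max 25
A3 regrets: 2, 22, 0, 30 → max 30
A4 regrets: 41, 17, 18, 32 → max 41
Smallest max regret = 25 → A2.

A2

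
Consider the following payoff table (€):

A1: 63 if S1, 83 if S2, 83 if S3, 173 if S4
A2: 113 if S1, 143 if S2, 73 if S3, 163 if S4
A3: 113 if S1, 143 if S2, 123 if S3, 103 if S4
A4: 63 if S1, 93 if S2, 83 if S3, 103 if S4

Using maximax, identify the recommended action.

A1

Row maxima: A1=173, A2=163, A3=143, A4=103
Best best-case = 173 → A1.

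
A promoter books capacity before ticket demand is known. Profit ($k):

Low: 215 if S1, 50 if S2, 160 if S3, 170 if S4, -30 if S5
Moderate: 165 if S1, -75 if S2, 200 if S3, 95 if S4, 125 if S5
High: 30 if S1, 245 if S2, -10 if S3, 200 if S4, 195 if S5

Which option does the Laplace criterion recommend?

Row averages: Low=113, Moderate=102, High=132
Highest average = 132 → High.

High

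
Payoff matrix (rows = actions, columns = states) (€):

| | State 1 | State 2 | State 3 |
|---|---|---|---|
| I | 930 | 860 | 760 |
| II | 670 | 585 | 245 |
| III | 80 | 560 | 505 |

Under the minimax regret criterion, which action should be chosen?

Column bests: State 1=930, State 2=860, State 3=760.
I regrets: 0, 0, 0 → max 0
II regrets: 260, 275, 515 → max 515
III regrets: 850, 300, 255 → max 850
Smallest max regret = 0 → I.

I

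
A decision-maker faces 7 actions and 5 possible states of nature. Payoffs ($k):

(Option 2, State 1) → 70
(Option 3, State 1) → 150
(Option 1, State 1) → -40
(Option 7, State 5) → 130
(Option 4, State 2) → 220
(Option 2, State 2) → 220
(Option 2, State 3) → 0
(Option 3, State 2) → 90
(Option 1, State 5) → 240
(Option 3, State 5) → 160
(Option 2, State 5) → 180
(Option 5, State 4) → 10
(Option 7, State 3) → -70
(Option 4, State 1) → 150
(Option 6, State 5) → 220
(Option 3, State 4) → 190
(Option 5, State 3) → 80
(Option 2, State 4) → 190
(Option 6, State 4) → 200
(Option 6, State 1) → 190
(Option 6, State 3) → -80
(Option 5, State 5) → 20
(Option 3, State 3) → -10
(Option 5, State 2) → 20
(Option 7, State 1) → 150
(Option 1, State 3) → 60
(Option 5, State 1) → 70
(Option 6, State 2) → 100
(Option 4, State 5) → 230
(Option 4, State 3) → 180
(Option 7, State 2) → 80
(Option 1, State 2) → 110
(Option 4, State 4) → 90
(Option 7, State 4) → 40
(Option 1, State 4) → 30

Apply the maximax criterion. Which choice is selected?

Row maxima: Option 1=240, Option 2=220, Option 3=190, Option 4=230, Option 5=80, Option 6=220, Option 7=150
Best best-case = 240 → Option 1.

Option 1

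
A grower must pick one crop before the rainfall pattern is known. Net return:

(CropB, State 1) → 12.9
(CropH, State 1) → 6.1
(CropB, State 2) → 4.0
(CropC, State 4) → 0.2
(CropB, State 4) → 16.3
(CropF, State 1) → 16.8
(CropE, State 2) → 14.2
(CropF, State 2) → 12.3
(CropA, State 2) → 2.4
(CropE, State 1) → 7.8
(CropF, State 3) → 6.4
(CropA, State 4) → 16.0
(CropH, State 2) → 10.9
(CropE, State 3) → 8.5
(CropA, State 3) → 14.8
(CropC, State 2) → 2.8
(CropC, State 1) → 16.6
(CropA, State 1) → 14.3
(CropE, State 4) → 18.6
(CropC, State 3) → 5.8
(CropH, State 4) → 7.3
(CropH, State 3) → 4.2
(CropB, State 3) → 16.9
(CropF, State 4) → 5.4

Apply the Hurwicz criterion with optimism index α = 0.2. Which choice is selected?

CropE: 0.2·18.6 + 0.8·7.8 = 9.96
CropF: 0.2·16.8 + 0.8·5.4 = 7.68
CropC: 0.2·16.6 + 0.8·0.2 = 3.48
CropA: 0.2·16.0 + 0.8·2.4 = 5.12
CropH: 0.2·10.9 + 0.8·4.2 = 5.54
CropB: 0.2·16.9 + 0.8·4.0 = 6.58
Highest Hurwicz score = 9.96 → CropE.

CropE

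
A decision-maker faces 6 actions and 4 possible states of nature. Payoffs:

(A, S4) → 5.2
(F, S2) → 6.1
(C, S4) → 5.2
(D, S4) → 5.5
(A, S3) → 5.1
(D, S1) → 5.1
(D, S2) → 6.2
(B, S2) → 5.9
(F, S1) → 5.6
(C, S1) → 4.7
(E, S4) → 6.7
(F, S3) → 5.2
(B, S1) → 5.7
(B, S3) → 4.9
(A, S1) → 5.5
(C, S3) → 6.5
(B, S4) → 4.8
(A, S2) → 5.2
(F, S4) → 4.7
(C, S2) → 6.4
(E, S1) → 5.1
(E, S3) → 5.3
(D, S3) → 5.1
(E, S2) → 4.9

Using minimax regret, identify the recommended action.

D

Column bests: S1=5.7, S2=6.4, S3=6.5, S4=6.7.
A regrets: 0.2, 1.2, 1.4, 1.5 → max 1.5
B regrets: 0.0, 0.5, 1.6, 1.9 → max 1.9
C regrets: 1.0, 0.0, 0.0, 1.5 → max 1.5
D regrets: 0.6, 0.2, 1.4, 1.2 → max 1.4
E regrets: 0.6, 1.5, 1.2, 0.0 → max 1.5
F regrets: 0.1, 0.3, 1.3, 2.0 → max 2.0
Smallest max regret = 1.4 → D.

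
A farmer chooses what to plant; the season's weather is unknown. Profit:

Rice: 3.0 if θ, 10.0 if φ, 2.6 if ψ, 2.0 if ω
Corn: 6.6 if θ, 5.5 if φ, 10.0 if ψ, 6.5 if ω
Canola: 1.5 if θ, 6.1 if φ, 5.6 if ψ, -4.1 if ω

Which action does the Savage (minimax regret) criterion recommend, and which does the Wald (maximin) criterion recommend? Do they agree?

Column bests: θ=6.6, φ=10.0, ψ=10.0, ω=6.5.
Rice regrets: 3.6, 0.0, 7.4, 4.5 → max 7.4
Corn regrets: 0.0, 4.5, 0.0, 0.0 → max 4.5
Canola regrets: 5.1, 3.9, 4.4, 10.6 → max 10.6
Smallest max regret = 4.5 → Corn.
Row minima: Rice=2.0, Corn=5.5, Canola=-4.1
Best worst-case = 5.5 → Corn.

minimax regret → Corn; maximin → Corn (agree)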